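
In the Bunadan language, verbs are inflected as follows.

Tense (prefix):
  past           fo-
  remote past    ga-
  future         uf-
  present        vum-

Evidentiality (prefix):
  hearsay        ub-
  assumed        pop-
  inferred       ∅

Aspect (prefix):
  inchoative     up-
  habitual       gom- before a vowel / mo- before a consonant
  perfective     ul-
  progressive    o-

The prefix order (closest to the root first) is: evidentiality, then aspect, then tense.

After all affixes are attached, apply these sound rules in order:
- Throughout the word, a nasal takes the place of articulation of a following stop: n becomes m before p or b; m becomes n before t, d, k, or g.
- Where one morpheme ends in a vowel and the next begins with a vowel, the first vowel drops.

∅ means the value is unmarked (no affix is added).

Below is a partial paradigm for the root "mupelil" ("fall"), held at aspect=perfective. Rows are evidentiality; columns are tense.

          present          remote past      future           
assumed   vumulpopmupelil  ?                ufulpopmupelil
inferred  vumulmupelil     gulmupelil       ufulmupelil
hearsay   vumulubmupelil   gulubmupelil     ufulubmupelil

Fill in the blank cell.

Attach evidentiality assumed pop- → popmupelil.
Attach aspect perfective ul- → ulpopmupelil.
Attach tense remote past ga- → gaulpopmupelil.
Nasal assimilation: no change.
Apply vowel deletion: gaulpopmupelil → gulpopmupelil.

gulpopmupelil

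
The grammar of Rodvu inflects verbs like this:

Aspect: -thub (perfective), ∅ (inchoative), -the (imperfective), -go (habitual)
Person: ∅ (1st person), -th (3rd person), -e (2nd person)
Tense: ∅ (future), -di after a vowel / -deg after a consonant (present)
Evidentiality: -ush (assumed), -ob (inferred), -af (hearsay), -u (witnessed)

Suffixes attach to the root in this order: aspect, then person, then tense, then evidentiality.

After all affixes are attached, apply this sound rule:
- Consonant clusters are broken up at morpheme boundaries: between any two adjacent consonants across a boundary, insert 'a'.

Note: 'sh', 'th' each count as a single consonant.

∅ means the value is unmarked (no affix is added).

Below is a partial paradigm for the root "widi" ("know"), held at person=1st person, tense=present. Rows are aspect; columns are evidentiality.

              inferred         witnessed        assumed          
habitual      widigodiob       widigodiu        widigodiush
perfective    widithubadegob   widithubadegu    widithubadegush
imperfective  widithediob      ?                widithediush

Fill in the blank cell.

Attach aspect imperfective -the → widithe.
person = 1st person: zero marking, form stays widithe.
Attach tense present -di (after vowel 'e') → widithedi.
Attach evidentiality witnessed -u → widithediu.
Epenthesis: no change.

widithediu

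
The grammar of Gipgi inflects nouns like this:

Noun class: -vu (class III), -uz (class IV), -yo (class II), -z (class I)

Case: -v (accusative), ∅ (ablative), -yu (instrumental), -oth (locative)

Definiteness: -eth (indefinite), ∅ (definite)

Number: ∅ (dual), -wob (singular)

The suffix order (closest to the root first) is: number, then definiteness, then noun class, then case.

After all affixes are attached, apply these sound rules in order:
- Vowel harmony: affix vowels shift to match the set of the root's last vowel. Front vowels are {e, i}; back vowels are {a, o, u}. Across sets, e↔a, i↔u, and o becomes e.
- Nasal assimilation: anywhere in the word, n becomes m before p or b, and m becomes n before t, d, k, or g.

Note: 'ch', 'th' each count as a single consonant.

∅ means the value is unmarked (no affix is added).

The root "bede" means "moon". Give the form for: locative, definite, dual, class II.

number = dual: zero marking, form stays bede.
definiteness = definite: zero marking, form stays bede.
Attach noun class class II -yo → bedeyo.
Attach case locative -oth → bedeyooth.
Apply vowel harmony: bedeyooth → bedeyeeth.
Nasal assimilation: no change.

bedeyeeth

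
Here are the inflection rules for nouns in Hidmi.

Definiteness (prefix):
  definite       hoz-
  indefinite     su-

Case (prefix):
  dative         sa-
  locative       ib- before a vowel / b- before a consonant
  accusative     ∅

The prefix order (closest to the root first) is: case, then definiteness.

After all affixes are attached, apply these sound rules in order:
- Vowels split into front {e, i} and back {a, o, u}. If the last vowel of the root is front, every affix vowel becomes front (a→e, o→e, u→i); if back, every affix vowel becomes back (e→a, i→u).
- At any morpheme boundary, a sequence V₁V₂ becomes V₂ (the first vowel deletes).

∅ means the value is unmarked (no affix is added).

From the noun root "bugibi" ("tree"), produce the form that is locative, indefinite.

sibbugibi

Attach case locative b- (before consonant 'b') → bbugibi.
Attach definiteness indefinite su- → subbugibi.
Apply vowel harmony: subbugibi → sibbugibi.
Vowel deletion: no change.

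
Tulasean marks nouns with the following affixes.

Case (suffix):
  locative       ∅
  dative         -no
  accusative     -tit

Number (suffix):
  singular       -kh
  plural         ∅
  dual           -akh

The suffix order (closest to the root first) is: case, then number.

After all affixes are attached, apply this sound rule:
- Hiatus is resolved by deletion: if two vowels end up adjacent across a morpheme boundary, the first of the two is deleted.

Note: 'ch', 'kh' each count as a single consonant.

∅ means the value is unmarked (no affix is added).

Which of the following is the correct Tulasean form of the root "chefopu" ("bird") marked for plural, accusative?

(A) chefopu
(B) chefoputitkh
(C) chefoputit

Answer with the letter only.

Attach case accusative -tit → chefoputit.
number = plural: zero marking, form stays chefoputit.
Vowel deletion: no change.
So the correct form is chefoputit, option (C).
(A) chefopu is wrong: it uses locative instead of accusative for case.
(B) chefoputitkh is wrong: it uses singular instead of plural for number.

C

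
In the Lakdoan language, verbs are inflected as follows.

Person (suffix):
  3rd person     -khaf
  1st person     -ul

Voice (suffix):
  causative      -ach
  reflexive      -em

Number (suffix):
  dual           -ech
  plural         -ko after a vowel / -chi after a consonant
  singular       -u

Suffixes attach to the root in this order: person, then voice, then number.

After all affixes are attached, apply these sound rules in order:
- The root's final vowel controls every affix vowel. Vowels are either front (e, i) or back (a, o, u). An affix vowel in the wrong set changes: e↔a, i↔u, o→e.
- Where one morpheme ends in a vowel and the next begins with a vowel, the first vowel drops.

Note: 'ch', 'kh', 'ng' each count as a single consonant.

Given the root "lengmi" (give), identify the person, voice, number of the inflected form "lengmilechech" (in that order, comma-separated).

1st person, causative, dual

Segment: lengmi-ul-ach-ech.
person: -ul → 1st person.
voice: -ach → causative.
number: -ech → dual.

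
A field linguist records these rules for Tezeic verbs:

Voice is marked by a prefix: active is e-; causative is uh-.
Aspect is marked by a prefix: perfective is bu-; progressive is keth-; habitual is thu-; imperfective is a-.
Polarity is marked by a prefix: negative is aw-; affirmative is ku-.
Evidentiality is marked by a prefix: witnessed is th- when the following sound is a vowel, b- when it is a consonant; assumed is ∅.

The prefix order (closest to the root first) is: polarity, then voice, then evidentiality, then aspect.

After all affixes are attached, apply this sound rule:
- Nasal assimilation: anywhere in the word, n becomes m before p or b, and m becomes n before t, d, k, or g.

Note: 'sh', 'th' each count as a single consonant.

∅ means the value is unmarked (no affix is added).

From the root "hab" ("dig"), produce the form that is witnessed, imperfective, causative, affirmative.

athuhkuhab

Attach polarity affirmative ku- → kuhab.
Attach voice causative uh- → uhkuhab.
Attach evidentiality witnessed th- (before vowel 'u') → thuhkuhab.
Attach aspect imperfective a- → athuhkuhab.
Nasal assimilation: no change.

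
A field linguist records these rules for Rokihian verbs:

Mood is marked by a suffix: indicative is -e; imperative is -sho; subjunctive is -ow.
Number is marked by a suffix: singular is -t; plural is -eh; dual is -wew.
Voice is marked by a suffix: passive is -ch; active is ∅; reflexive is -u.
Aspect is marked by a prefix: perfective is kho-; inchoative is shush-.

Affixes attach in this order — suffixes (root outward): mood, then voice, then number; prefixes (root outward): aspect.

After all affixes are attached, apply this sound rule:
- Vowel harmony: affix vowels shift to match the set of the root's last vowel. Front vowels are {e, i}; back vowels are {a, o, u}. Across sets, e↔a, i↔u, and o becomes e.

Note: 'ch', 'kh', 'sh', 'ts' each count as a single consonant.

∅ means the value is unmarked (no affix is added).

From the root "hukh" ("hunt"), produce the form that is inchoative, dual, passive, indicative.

Attach aspect inchoative shush- → shushhukh.
Attach mood indicative -e → shushhukhe.
Attach voice passive -ch → shushhukhech.
Attach number dual -wew → shushhukhechwew.
Apply vowel harmony: shushhukhechwew → shushhukhachwaw.

shushhukhachwaw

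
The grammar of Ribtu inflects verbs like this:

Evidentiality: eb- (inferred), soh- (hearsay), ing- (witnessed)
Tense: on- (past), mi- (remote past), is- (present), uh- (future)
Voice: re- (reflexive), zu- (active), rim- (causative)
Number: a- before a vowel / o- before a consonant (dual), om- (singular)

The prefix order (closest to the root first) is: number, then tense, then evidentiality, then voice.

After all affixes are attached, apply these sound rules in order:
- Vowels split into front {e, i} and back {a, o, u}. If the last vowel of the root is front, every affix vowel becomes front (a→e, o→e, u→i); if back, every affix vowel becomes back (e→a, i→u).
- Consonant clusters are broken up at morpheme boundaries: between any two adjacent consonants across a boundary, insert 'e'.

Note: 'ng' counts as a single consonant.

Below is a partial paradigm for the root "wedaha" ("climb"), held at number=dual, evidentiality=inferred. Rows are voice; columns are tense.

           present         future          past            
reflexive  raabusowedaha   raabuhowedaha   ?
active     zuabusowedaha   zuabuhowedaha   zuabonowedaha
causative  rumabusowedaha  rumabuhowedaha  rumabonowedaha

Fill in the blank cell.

Attach number dual o- (before consonant 'w') → owedaha.
Attach tense past on- → onowedaha.
Attach evidentiality inferred eb- → ebonowedaha.
Attach voice reflexive re- → reebonowedaha.
Apply vowel harmony: reebonowedaha → raabonowedaha.
Epenthesis: no change.

raabonowedaha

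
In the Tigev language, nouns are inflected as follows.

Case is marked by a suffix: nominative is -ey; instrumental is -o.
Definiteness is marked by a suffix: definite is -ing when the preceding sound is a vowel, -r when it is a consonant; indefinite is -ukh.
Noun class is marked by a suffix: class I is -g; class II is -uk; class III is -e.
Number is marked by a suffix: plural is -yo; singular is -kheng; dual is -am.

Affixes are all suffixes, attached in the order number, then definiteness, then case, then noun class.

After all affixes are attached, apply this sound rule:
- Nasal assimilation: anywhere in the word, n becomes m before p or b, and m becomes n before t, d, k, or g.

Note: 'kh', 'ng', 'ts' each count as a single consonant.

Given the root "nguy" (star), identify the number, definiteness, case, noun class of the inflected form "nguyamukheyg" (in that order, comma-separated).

dual, indefinite, nominative, class I

Segment: nguy-am-ukh-ey-g.
number: -am → dual.
definiteness: -ukh → indefinite.
case: -ey → nominative.
noun class: -g → class I.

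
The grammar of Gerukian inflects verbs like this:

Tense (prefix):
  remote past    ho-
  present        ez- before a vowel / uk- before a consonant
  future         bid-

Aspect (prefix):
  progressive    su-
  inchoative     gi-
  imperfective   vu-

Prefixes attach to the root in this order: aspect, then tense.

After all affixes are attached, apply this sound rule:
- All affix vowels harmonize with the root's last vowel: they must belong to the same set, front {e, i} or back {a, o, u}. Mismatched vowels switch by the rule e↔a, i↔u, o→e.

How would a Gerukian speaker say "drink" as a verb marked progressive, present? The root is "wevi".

Attach aspect progressive su- → suwevi.
Attach tense present uk- (before consonant 's') → uksuwevi.
Apply vowel harmony: uksuwevi → iksiwevi.

iksiwevi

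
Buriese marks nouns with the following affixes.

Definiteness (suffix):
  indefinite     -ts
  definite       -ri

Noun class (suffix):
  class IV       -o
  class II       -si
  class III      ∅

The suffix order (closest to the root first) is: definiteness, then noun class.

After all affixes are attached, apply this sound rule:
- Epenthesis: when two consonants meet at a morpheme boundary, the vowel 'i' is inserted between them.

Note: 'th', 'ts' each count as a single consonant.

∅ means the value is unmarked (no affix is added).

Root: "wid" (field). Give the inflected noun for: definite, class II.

widirisi

Attach definiteness definite -ri → widri.
Attach noun class class II -si → widrisi.
Apply epenthesis: widrisi → widirisi.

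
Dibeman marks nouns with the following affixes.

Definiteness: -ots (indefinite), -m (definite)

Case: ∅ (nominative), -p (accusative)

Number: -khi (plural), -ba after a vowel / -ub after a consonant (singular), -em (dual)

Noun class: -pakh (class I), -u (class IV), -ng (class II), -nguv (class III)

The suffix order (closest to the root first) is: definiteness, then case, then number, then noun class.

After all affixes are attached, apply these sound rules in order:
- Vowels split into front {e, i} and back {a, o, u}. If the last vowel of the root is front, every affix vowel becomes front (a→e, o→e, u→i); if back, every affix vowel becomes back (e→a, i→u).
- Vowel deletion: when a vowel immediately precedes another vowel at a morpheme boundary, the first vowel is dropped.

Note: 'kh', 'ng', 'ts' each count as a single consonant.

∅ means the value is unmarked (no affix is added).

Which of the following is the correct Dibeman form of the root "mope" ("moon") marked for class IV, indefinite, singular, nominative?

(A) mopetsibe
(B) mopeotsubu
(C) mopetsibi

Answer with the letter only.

Attach definiteness indefinite -ots → mopeots.
case = nominative: zero marking, form stays mopeots.
Attach number singular -ub (after consonant 'ts') → mopeotsub.
Attach noun class class IV -u → mopeotsubu.
Apply vowel harmony: mopeotsubu → mopeetsibi.
Apply vowel deletion: mopeetsibi → mopetsibi.
So the correct form is mopetsibi, option (C).
(B) mopeotsubu is wrong: it fails to apply the sound rule(s).
(A) mopetsibe is wrong: it has the affixes in the wrong order.

C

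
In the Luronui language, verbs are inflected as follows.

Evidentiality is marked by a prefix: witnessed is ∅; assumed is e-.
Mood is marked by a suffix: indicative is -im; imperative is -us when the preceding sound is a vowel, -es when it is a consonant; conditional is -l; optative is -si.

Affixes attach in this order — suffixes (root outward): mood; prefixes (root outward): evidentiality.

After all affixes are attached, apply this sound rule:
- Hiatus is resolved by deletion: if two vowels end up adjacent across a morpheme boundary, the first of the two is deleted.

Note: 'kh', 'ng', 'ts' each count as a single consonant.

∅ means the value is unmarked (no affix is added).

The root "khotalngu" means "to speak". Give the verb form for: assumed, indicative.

ekhotalngim

Attach evidentiality assumed e- → ekhotalngu.
Attach mood indicative -im → ekhotalnguim.
Apply vowel deletion: ekhotalnguim → ekhotalngim.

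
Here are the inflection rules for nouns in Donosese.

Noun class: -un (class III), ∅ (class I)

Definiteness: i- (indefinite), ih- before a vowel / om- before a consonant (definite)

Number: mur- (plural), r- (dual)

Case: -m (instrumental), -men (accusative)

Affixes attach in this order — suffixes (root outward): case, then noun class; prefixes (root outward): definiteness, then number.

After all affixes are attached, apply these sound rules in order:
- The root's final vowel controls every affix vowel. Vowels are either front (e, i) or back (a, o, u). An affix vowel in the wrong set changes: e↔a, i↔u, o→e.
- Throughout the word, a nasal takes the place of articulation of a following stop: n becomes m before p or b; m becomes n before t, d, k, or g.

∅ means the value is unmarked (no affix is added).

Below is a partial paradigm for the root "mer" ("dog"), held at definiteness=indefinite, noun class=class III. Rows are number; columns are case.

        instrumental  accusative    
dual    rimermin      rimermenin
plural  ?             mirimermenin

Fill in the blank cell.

Attach definiteness indefinite i- → imer.
Attach number plural mur- → murimer.
Attach case instrumental -m → murimerm.
Attach noun class class III -un → murimermun.
Apply vowel harmony: murimermun → mirimermin.
Nasal assimilation: no change.

mirimermin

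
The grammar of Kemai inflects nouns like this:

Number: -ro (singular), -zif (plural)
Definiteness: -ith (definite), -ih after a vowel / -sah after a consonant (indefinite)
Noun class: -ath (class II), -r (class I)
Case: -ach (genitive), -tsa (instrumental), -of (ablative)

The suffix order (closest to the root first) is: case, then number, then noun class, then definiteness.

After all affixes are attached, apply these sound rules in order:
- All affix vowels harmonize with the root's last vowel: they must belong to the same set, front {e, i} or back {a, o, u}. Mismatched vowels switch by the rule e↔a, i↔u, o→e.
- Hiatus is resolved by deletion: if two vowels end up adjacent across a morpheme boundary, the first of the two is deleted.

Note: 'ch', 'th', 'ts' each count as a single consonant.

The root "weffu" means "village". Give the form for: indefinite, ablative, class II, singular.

weffofrathsah

Attach case ablative -of → weffuof.
Attach number singular -ro → weffuofro.
Attach noun class class II -ath → weffuofroath.
Attach definiteness indefinite -sah (after consonant 'th') → weffuofroathsah.
Vowel harmony: no change.
Apply vowel deletion: weffuofroathsah → weffofrathsah.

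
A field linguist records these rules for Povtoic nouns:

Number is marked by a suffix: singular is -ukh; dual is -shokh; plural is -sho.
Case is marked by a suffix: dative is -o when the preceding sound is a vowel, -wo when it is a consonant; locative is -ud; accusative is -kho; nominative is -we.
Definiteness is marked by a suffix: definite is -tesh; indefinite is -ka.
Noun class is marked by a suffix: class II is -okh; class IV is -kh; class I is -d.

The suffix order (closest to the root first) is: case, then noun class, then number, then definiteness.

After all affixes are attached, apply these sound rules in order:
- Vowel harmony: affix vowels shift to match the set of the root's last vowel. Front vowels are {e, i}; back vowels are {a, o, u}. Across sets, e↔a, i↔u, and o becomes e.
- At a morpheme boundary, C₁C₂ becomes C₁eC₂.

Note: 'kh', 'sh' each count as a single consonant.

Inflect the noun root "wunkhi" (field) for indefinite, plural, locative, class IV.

wunkhiidekhesheke

Attach case locative -ud → wunkhiud.
Attach noun class class IV -kh → wunkhiudkh.
Attach number plural -sho → wunkhiudkhsho.
Attach definiteness indefinite -ka → wunkhiudkhshoka.
Apply vowel harmony: wunkhiudkhshoka → wunkhiidkhsheke.
Apply epenthesis: wunkhiidkhsheke → wunkhiidekhesheke.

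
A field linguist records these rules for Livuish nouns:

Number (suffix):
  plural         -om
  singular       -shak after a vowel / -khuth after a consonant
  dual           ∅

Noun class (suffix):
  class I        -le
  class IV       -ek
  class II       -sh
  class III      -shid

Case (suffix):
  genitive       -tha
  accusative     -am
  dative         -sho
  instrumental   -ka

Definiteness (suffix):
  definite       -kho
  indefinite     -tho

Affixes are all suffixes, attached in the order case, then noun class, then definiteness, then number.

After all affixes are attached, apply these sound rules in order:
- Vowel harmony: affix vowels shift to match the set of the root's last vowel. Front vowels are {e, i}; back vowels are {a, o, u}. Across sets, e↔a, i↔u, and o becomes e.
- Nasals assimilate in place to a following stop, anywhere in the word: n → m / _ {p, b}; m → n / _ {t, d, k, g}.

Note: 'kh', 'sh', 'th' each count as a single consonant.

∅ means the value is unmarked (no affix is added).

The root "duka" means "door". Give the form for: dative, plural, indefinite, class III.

Attach case dative -sho → dukasho.
Attach noun class class III -shid → dukashoshid.
Attach definiteness indefinite -tho → dukashoshidtho.
Attach number plural -om → dukashoshidthoom.
Apply vowel harmony: dukashoshidthoom → dukashoshudthoom.
Nasal assimilation: no change.

dukashoshudthoom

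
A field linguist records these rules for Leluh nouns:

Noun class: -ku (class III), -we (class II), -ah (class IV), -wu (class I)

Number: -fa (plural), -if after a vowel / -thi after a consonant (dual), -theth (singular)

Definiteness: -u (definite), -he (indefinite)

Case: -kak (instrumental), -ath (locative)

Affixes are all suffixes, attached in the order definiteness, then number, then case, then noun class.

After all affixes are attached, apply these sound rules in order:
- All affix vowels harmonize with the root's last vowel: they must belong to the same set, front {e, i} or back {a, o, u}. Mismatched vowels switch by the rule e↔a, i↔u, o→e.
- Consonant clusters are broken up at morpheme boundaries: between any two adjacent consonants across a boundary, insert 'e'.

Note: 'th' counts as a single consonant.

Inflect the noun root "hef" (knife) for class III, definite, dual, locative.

hefiifetheki

Attach definiteness definite -u → hefu.
Attach number dual -if (after vowel 'u') → hefuif.
Attach case locative -ath → hefuifath.
Attach noun class class III -ku → hefuifathku.
Apply vowel harmony: hefuifathku → hefiifethki.
Apply epenthesis: hefiifethki → hefiifetheki.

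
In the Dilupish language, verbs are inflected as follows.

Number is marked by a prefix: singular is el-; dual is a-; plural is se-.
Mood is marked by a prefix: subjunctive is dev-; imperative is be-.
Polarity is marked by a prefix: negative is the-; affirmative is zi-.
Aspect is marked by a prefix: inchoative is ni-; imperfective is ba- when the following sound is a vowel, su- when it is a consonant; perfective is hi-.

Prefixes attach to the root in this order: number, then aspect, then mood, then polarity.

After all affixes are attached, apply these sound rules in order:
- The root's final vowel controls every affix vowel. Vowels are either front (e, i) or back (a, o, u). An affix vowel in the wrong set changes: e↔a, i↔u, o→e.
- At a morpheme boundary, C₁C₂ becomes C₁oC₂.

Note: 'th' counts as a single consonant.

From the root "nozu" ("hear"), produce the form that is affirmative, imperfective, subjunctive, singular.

zudavobaalonozu

Attach number singular el- → elnozu.
Attach aspect imperfective ba- (before vowel 'e') → baelnozu.
Attach mood subjunctive dev- → devbaelnozu.
Attach polarity affirmative zi- → zidevbaelnozu.
Apply vowel harmony: zidevbaelnozu → zudavbaalnozu.
Apply epenthesis: zudavbaalnozu → zudavobaalonozu.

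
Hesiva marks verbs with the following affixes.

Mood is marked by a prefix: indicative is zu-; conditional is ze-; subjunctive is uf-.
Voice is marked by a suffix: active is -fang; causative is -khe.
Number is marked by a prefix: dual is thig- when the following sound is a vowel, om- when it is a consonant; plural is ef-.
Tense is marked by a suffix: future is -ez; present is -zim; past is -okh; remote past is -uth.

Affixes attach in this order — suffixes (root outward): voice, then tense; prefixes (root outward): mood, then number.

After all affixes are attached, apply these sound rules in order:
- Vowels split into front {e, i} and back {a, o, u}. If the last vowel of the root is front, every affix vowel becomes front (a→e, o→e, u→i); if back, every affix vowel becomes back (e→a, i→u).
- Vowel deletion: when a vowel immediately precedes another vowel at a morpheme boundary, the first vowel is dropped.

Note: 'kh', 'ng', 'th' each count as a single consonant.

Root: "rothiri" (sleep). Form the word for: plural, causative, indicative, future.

Attach voice causative -khe → rothirikhe.
Attach tense future -ez → rothirikheez.
Attach mood indicative zu- → zurothirikheez.
Attach number plural ef- → efzurothirikheez.
Apply vowel harmony: efzurothirikheez → efzirothirikheez.
Apply vowel deletion: efzirothirikheez → efzirothirikhez.

efzirothirikhez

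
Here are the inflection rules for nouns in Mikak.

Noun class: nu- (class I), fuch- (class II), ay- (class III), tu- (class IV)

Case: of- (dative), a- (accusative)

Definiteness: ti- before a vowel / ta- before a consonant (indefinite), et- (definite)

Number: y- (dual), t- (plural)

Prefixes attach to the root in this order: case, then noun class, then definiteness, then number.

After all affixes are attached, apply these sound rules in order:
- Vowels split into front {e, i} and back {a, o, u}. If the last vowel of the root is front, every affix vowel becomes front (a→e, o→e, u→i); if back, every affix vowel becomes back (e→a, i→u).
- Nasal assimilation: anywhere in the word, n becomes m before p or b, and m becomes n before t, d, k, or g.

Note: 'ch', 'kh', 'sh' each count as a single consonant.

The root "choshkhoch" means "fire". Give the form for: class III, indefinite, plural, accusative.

ttuayachoshkhoch

Attach case accusative a- → achoshkhoch.
Attach noun class class III ay- → ayachoshkhoch.
Attach definiteness indefinite ti- (before vowel 'a') → tiayachoshkhoch.
Attach number plural t- → ttiayachoshkhoch.
Apply vowel harmony: ttiayachoshkhoch → ttuayachoshkhoch.
Nasal assimilation: no change.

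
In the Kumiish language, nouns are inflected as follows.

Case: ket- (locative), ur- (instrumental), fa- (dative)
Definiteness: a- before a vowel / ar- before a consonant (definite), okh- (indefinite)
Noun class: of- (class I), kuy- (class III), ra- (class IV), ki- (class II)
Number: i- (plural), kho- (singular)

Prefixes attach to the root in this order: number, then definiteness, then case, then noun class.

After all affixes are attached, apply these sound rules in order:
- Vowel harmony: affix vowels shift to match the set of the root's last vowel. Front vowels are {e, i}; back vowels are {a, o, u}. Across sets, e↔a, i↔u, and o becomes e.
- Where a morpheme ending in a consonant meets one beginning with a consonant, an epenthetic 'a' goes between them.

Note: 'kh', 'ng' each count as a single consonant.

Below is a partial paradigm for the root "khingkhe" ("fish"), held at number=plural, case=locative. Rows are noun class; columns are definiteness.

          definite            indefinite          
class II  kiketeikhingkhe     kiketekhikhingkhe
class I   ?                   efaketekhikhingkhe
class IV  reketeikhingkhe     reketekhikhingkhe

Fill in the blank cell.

Attach number plural i- → ikhingkhe.
Attach definiteness definite a- (before vowel 'i') → aikhingkhe.
Attach case locative ket- → ketaikhingkhe.
Attach noun class class I of- → ofketaikhingkhe.
Apply vowel harmony: ofketaikhingkhe → efketeikhingkhe.
Apply epenthesis: efketeikhingkhe → efaketeikhingkhe.

efaketeikhingkhe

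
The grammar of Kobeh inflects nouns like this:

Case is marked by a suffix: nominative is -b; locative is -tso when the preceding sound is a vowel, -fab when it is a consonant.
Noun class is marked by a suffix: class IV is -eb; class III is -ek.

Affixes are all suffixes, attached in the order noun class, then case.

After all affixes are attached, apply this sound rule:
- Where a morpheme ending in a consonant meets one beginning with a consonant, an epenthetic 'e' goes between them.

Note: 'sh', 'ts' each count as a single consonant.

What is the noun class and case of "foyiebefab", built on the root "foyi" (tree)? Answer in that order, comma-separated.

Segment: foyi-eb-fab.
noun class: -eb → class IV.
case: -tso/fab → locative.

class IV, locative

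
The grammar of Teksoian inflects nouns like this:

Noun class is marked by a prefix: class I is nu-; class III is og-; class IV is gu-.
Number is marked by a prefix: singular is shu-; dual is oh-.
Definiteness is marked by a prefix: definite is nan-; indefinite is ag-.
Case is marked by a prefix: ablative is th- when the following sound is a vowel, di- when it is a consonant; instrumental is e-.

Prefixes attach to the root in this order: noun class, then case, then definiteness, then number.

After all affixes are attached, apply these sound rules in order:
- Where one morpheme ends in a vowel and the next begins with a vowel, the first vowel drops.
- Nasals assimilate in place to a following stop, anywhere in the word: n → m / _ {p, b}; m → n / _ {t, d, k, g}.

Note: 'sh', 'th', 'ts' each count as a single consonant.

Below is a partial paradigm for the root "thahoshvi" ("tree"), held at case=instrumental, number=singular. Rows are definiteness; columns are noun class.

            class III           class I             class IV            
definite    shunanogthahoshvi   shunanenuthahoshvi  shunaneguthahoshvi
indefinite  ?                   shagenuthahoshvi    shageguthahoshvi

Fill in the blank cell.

Attach noun class class III og- → ogthahoshvi.
Attach case instrumental e- → eogthahoshvi.
Attach definiteness indefinite ag- → ageogthahoshvi.
Attach number singular shu- → shuageogthahoshvi.
Apply vowel deletion: shuageogthahoshvi → shagogthahoshvi.
Nasal assimilation: no change.

shagogthahoshvi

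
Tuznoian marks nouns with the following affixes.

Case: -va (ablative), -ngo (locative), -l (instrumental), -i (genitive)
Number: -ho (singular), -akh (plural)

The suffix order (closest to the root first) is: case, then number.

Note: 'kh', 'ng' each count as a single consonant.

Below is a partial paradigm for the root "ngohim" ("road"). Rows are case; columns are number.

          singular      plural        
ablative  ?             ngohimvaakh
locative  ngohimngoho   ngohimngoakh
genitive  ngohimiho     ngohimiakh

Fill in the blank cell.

ngohimvaho

Attach case ablative -va → ngohimva.
Attach number singular -ho → ngohimvaho.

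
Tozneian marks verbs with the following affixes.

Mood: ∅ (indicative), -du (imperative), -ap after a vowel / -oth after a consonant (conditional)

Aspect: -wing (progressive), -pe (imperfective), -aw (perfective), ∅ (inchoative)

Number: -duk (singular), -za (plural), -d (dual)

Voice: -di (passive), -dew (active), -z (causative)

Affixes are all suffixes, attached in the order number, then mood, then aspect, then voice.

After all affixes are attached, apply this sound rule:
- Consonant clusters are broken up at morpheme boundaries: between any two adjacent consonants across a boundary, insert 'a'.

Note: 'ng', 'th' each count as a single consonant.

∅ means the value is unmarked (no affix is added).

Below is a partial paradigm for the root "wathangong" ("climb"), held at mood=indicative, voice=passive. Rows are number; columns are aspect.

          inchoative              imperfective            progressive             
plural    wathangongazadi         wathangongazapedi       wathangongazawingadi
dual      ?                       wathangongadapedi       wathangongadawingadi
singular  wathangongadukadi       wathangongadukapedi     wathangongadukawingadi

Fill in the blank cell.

Attach number dual -d → wathangongd.
mood = indicative: zero marking, form stays wathangongd.
aspect = inchoative: zero marking, form stays wathangongd.
Attach voice passive -di → wathangongddi.
Apply epenthesis: wathangongddi → wathangongadadi.

wathangongadadi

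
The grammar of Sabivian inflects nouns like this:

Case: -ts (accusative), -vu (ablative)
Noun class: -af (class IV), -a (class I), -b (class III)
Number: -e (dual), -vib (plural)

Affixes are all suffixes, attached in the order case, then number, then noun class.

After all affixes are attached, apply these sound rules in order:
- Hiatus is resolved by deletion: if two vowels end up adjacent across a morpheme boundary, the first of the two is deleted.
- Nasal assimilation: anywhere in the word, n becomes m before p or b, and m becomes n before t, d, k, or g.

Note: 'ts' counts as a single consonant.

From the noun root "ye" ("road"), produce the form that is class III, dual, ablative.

yeveb

Attach case ablative -vu → yevu.
Attach number dual -e → yevue.
Attach noun class class III -b → yevueb.
Apply vowel deletion: yevueb → yeveb.
Nasal assimilation: no change.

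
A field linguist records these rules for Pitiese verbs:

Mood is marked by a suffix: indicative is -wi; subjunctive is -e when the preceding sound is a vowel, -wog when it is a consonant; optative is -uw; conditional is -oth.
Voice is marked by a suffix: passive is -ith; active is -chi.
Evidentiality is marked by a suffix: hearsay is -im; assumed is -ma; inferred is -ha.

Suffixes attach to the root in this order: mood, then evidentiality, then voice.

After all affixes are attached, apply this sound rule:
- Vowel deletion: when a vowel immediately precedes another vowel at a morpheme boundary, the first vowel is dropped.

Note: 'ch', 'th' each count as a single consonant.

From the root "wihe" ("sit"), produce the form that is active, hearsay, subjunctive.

wihimchi

Attach mood subjunctive -e (after vowel 'e') → wihee.
Attach evidentiality hearsay -im → wiheeim.
Attach voice active -chi → wiheeimchi.
Apply vowel deletion: wiheeimchi → wihimchi.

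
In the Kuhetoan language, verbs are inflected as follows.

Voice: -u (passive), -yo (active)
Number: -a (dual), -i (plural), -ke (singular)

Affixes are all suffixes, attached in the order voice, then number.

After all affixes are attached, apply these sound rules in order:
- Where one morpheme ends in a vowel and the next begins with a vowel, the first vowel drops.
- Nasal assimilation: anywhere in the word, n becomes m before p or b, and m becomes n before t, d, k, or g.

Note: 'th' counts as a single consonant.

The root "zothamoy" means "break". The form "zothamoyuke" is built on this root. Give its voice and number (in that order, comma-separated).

Segment: zothamoy-u-ke.
voice: -u → passive.
number: -ke → singular.

passive, singular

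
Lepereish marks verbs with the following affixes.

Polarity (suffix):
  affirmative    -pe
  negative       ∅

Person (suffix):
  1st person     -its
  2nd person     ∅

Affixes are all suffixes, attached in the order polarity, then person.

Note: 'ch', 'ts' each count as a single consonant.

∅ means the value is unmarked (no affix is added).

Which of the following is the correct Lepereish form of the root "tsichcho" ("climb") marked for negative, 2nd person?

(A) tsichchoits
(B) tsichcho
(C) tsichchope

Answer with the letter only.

B

polarity = negative: zero marking, form stays tsichcho.
person = 2nd person: zero marking, form stays tsichcho.
So the correct form is tsichcho, option (B).
(A) tsichchoits is wrong: it uses 1st person instead of 2nd person for person.
(C) tsichchope is wrong: it uses affirmative instead of negative for polarity.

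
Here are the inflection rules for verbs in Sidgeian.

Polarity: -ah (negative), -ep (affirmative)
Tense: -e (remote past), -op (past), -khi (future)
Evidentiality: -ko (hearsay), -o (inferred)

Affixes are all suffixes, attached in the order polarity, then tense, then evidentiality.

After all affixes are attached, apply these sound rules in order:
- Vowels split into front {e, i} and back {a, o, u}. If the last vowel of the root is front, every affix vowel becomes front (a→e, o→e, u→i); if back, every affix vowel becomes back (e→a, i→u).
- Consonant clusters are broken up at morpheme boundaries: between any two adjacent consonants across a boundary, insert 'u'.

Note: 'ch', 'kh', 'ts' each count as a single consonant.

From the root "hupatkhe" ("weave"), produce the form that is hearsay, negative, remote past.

hupatkheeheke

Attach polarity negative -ah → hupatkheah.
Attach tense remote past -e → hupatkheahe.
Attach evidentiality hearsay -ko → hupatkheaheko.
Apply vowel harmony: hupatkheaheko → hupatkheeheke.
Epenthesis: no change.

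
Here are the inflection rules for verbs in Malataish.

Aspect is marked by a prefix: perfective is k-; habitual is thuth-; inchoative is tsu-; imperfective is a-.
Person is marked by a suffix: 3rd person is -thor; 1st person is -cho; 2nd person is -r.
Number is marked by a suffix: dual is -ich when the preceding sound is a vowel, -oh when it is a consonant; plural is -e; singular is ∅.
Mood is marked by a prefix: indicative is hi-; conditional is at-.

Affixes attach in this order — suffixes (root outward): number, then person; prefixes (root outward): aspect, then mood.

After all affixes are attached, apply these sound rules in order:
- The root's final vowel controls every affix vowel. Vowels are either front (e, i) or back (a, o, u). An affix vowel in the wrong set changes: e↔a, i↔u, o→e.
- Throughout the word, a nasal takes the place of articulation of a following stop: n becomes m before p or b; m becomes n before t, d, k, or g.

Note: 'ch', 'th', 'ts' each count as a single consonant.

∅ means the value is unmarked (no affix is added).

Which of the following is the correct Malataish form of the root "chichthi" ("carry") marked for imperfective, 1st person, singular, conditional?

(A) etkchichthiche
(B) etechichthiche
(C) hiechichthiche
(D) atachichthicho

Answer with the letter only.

Attach aspect imperfective a- → achichthi.
number = singular: zero marking, form stays achichthi.
Attach mood conditional at- → atachichthi.
Attach person 1st person -cho → atachichthicho.
Apply vowel harmony: atachichthicho → etechichthiche.
Nasal assimilation: no change.
So the correct form is etechichthiche, option (B).
(A) etkchichthiche is wrong: it uses perfective instead of imperfective for aspect.
(C) hiechichthiche is wrong: it uses indicative instead of conditional for mood.
(D) atachichthicho is wrong: it fails to apply the sound rule(s).

B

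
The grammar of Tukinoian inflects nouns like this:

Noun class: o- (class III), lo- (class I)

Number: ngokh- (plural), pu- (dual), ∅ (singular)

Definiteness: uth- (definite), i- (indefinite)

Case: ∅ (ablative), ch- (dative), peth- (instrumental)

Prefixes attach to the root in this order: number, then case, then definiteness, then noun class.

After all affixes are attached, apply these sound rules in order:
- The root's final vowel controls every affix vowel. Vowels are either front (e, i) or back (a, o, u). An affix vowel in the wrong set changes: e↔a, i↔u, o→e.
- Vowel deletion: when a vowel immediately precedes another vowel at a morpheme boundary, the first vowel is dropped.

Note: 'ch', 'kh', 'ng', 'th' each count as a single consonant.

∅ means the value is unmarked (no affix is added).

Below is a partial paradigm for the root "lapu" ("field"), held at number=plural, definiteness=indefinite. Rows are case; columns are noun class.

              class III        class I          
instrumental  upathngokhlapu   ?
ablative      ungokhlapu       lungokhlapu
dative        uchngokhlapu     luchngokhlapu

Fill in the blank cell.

lupathngokhlapu

Attach number plural ngokh- → ngokhlapu.
Attach case instrumental peth- → pethngokhlapu.
Attach definiteness indefinite i- → ipethngokhlapu.
Attach noun class class I lo- → loipethngokhlapu.
Apply vowel harmony: loipethngokhlapu → loupathngokhlapu.
Apply vowel deletion: loupathngokhlapu → lupathngokhlapu.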